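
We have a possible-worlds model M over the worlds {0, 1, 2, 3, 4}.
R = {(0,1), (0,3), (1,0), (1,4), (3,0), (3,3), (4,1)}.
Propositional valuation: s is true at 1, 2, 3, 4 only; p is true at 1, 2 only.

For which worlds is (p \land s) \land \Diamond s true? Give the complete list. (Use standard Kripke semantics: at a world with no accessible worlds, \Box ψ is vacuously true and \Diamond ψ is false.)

Let φ = (p \land s) \land \Diamond s. Evaluate φ at each world:
  0 (successors {1, 3}): φ is false.
  1 (successors {0, 4}): φ is true.
  2 (successors ∅): φ is false.
  3 (successors {0, 3}): φ is false.
  4 (successors {1}): φ is false.
For instance, at 3:
  At 3: p \land s is false, \Diamond s is true, so (p \land s) \land \Diamond s is false.
    At 3: \Diamond s requires s at some successor in {0, 3}.
      s holds at 3, so \Diamond s is true at 3.
Satisfying worlds: {1}

1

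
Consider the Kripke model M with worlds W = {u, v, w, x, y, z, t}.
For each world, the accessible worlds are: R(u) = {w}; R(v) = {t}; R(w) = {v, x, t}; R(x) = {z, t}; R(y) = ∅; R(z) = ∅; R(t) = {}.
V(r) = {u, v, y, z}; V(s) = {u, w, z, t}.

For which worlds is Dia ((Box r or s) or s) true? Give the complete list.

Recall that Box ψ holds at a world iff ψ holds at every accessible world, and Dia ψ holds iff ψ holds at some accessible world.
Let φ = Dia ((Box r or s) or s). Evaluate φ at each world:
  u (successors {w}): φ is true.
  v (successors {t}): φ is true.
  w (successors {v, x, t}): φ is true.
  x (successors {z, t}): φ is true.
  y (successors ∅): φ is false.
  z (successors ∅): φ is false.
  t (successors ∅): φ is false.
For instance, at x:
  At x: Dia ((Box r or s) or s) requires (Box r or s) or s at some successor in {z, t}.
    (Box r or s) or s holds at z, so Dia ((Box r or s) or s) is true at x.
      At z: Box r or s is true, s is true, so (Box r or s) or s is true.
Satisfying worlds: {u, v, w, x}

u, v, w, x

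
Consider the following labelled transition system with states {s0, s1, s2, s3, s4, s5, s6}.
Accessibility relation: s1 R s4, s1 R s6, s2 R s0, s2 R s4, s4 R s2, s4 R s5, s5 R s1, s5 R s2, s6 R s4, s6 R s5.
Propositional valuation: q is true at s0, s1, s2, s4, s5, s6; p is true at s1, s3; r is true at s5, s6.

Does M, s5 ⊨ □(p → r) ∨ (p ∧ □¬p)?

At s5: □(p → r) is false, p ∧ □¬p is false, so □(p → r) ∨ (p ∧ □¬p) is false.
  At s5: □(p → r) requires p → r at every successor {s1, s2}.
    p → r fails at s1, so □(p → r) is false at s5.
  At s5: p is false, □¬p is false, so p ∧ □¬p is false.
    At s5: □¬p requires ¬p at every successor {s1, s2}.
      ¬p fails at s1, so □¬p is false at s5.

No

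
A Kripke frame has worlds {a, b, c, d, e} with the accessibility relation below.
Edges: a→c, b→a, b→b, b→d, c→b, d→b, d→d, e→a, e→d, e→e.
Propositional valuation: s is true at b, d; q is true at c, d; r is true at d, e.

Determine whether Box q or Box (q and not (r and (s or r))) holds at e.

No

At e: Box q is false, Box (q and not (r and (s or r))) is false, so Box q or Box (q and not (r and (s or r))) is false.
  At e: Box q requires q at every successor {a, d, e}.
    q fails at a, so Box q is false at e.
  At e: Box (q and not (r and (s or r))) requires q and not (r and (s or r)) at every successor {a, d, e}.
    q and not (r and (s or r)) fails at a, so Box (q and not (r and (s or r))) is false at e.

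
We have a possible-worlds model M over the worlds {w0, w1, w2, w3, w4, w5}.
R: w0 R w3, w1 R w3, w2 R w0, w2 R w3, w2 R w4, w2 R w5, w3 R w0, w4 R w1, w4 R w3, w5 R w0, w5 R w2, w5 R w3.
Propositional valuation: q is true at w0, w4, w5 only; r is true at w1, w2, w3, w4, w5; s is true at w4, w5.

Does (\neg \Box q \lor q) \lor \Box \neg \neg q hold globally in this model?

Yes

Let φ = (\neg \Box q \lor q) \lor \Box \neg \neg q. Evaluate φ at each world:
  w0 (successors {w3}): φ is true.
  w1 (successors {w3}): φ is true.
  w2 (successors {w0, w3, w4, w5}): φ is true.
  w3 (successors {w0}): φ is true.
  w4 (successors {w1, w3}): φ is true.
  w5 (successors {w0, w2, w3}): φ is true.
For instance, at w0:
  At w0: \neg \Box q \lor q is true, \Box \neg \neg q is false, so (\neg \Box q \lor q) \lor \Box \neg \neg q is true.
    At w0: \neg \Box q is true, q is true, so \neg \Box q \lor q is true.
      At w0: \Box q is false, so \neg \Box q is true.
    At w0: \Box \neg \neg q requires \neg \neg q at every successor {w3}.
      \neg \neg q fails at w3, so \Box \neg \neg q is false at w0.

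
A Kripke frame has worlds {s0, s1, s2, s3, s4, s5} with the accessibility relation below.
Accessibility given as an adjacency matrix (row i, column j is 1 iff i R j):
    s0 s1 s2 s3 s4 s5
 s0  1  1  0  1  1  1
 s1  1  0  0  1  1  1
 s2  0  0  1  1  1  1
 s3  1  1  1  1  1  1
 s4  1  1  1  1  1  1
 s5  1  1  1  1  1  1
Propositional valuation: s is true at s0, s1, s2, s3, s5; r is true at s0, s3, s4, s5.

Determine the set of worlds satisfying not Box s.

Let φ = not Box s. Evaluate φ at each world:
  s0 (successors {s0, s1, s3, s4, s5}): φ is true.
  s1 (successors {s0, s3, s4, s5}): φ is true.
  s2 (successors {s2, s3, s4, s5}): φ is true.
  s3 (successors {s0, s1, s2, s3, s4, s5}): φ is true.
  s4 (successors {s0, s1, s2, s3, s4, s5}): φ is true.
  s5 (successors {s0, s1, s2, s3, s4, s5}): φ is true.
For instance, at s5:
  At s5: Box s is false, so not Box s is true.
    At s5: Box s requires s at every successor {s0, s1, s2, s3, s4, s5}.
      s fails at s4, so Box s is false at s5.
Satisfying worlds: {s0, s1, s2, s3, s4, s5}

s0, s1, s2, s3, s4, s5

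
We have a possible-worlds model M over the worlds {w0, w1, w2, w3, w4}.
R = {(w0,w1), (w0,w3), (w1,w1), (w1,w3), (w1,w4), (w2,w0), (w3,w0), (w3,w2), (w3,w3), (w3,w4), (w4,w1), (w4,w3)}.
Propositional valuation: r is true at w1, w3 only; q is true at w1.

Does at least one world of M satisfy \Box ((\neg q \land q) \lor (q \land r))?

Recall that \Box ψ holds at a world iff ψ holds at every accessible world, and \Diamond ψ holds iff ψ holds at some accessible world.
Let φ = \Box ((\neg q \land q) \lor (q \land r)). Evaluate φ at each world:
  w0 (successors {w1, w3}): φ is false.
  w1 (successors {w1, w3, w4}): φ is false.
  w2 (successors {w0}): φ is false.
  w3 (successors {w0, w2, w3, w4}): φ is false.
  w4 (successors {w1, w3}): φ is false.
For instance, at w3:
  At w3: \Box ((\neg q \land q) \lor (q \land r)) requires (\neg q \land q) \lor (q \land r) at every successor {w0, w2, w3, w4}.
    (\neg q \land q) \lor (q \land r) fails at w0, so \Box ((\neg q \land q) \lor (q \land r)) is false at w3.

No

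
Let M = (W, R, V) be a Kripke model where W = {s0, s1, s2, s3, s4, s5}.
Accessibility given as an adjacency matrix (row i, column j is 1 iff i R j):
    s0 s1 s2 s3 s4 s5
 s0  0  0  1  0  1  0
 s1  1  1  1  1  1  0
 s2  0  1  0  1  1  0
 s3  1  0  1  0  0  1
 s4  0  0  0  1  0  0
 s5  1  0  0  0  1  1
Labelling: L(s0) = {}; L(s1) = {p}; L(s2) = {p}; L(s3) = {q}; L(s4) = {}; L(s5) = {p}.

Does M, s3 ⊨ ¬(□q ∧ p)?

Recall that □ψ holds at a world iff ψ holds at every accessible world, and ◇ψ holds iff ψ holds at some accessible world.
At s3: □q ∧ p is false, so ¬(□q ∧ p) is true.
  At s3: □q is false, p is false, so □q ∧ p is false.
    At s3: □q requires q at every successor {s0, s2, s5}.
      q fails at s0, so □q is false at s3.

Yes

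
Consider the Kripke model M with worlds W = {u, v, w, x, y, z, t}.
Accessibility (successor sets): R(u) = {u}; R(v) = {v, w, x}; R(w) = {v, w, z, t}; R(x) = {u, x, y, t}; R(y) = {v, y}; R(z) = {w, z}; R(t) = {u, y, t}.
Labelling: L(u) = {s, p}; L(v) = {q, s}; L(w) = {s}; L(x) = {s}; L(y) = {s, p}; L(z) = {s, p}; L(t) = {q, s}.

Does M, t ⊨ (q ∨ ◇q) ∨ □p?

At t: q ∨ ◇q is true, □p is false, so (q ∨ ◇q) ∨ □p is true.
  At t: q is true, ◇q is true, so q ∨ ◇q is true.
    At t: ◇q requires q at some successor in {u, y, t}.
      q holds at t, so ◇q is true at t.
  At t: □p requires p at every successor {u, y, t}.
    p fails at t, so □p is false at t.

Yes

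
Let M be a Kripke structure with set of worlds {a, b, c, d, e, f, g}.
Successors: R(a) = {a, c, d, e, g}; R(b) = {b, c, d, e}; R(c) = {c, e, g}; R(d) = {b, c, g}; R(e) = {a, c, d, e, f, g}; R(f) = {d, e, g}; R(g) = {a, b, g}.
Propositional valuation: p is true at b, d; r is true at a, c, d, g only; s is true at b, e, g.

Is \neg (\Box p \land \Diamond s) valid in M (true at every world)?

Yes

Let φ = \neg (\Box p \land \Diamond s). Evaluate φ at each world:
  a (successors {a, c, d, e, g}): φ is true.
  b (successors {b, c, d, e}): φ is true.
  c (successors {c, e, g}): φ is true.
  d (successors {b, c, g}): φ is true.
  e (successors {a, c, d, e, f, g}): φ is true.
  f (successors {d, e, g}): φ is true.
  g (successors {a, b, g}): φ is true.
For instance, at b:
  At b: \Box p \land \Diamond s is false, so \neg (\Box p \land \Diamond s) is true.
    At b: \Box p is false, \Diamond s is true, so \Box p \land \Diamond s is false.
      At b: \Box p requires p at every successor {b, c, d, e}.
        p fails at c, so \Box p is false at b.
      At b: \Diamond s requires s at some successor in {b, c, d, e}.
        s holds at b, so \Diamond s is true at b.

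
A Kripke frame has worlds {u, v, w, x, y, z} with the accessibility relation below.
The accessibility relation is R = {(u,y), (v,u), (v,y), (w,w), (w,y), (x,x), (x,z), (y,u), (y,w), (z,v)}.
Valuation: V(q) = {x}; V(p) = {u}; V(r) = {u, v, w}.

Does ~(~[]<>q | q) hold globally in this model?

Let φ = ~(~[]<>q | q). Evaluate φ at each world:
  u (successors {y}): φ is false.
  v (successors {u, y}): φ is false.
  w (successors {w, y}): φ is false.
  x (successors {x, z}): φ is false.
  y (successors {u, w}): φ is false.
  z (successors {v}): φ is false.
Detail at u (counterexample):
  At u: ~[]<>q | q is true, so ~(~[]<>q | q) is false.
    At u: ~[]<>q is true, q is false, so ~[]<>q | q is true.
      At u: []<>q is false, so ~[]<>q is true.

No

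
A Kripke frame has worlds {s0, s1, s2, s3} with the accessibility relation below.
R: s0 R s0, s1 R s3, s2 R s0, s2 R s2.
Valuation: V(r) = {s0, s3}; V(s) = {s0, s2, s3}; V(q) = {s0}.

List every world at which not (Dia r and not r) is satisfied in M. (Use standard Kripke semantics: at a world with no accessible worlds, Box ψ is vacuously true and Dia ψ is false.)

Recall that Dia ψ holds at a world iff ψ holds at some accessible world.
Let φ = not (Dia r and not r). Evaluate φ at each world:
  s0 (successors {s0}): φ is true.
  s1 (successors {s3}): φ is false.
  s2 (successors {s0, s2}): φ is false.
  s3 (successors ∅): φ is true.
For instance, at s1:
  At s1: Dia r and not r is true, so not (Dia r and not r) is false.
    At s1: Dia r is true, not r is true, so Dia r and not r is true.
      At s1: Dia r requires r at some successor in {s3}.
        r holds at s3, so Dia r is true at s1.
Satisfying worlds: {s0, s3}

s0, s3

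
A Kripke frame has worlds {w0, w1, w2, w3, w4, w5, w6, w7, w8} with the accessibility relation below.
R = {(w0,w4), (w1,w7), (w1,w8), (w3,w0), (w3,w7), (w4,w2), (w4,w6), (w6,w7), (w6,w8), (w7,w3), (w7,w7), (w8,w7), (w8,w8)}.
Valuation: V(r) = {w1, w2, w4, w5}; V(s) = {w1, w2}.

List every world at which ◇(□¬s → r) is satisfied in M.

Recall that □ψ holds at a world iff ψ holds at every accessible world, and ◇ψ holds iff ψ holds at some accessible world.
Let φ = ◇(□¬s → r). Evaluate φ at each world:
  w0 (successors {w4}): φ is true.
  w1 (successors {w7, w8}): φ is false.
  w2 (successors ∅): φ is false.
  w3 (successors {w0, w7}): φ is false.
  w4 (successors {w2, w6}): φ is true.
  w5 (successors ∅): φ is false.
  w6 (successors {w7, w8}): φ is false.
  w7 (successors {w3, w7}): φ is false.
  w8 (successors {w7, w8}): φ is false.
For instance, at w0:
  At w0: ◇(□¬s → r) requires □¬s → r at some successor in {w4}.
    □¬s → r holds at w4, so ◇(□¬s → r) is true at w0.
      At w4: □¬s is false, r is true, so □¬s → r is true.
Satisfying worlds: {w0, w4}

w0, w4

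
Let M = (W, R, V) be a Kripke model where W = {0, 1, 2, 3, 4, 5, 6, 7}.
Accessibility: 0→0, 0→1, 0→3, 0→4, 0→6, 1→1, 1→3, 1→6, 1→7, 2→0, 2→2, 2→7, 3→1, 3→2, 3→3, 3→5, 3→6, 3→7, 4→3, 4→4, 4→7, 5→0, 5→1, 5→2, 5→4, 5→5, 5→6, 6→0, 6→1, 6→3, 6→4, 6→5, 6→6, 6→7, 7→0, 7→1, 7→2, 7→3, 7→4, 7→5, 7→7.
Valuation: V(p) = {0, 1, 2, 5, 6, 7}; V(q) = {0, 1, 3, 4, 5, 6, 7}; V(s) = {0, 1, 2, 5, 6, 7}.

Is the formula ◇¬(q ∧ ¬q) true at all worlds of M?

Let φ = ◇¬(q ∧ ¬q). Evaluate φ at each world:
  0 (successors {0, 1, 3, 4, 6}): φ is true.
  1 (successors {1, 3, 6, 7}): φ is true.
  2 (successors {0, 2, 7}): φ is true.
  3 (successors {1, 2, 3, 5, 6, 7}): φ is true.
  4 (successors {3, 4, 7}): φ is true.
  5 (successors {0, 1, 2, 4, 5, 6}): φ is true.
  6 (successors {0, 1, 3, 4, 5, 6, 7}): φ is true.
  7 (successors {0, 1, 2, 3, 4, 5, 7}): φ is true.
For instance, at 2:
  At 2: ◇¬(q ∧ ¬q) requires ¬(q ∧ ¬q) at some successor in {0, 2, 7}.
    ¬(q ∧ ¬q) holds at 0, so ◇¬(q ∧ ¬q) is true at 2.

Yes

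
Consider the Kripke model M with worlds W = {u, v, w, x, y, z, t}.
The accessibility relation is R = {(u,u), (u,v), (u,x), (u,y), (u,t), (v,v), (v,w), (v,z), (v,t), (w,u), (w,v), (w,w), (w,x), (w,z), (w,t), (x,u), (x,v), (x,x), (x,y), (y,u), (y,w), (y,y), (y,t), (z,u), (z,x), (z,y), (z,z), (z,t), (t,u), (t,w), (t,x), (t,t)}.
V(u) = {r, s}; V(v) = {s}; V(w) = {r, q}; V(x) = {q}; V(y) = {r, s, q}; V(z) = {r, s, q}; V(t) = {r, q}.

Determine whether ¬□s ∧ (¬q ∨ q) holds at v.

At v: ¬□s is true, ¬q ∨ q is true, so ¬□s ∧ (¬q ∨ q) is true.
  At v: □s is false, so ¬□s is true.
    At v: □s requires s at every successor {v, w, z, t}.
      s fails at w, so □s is false at v.

Yes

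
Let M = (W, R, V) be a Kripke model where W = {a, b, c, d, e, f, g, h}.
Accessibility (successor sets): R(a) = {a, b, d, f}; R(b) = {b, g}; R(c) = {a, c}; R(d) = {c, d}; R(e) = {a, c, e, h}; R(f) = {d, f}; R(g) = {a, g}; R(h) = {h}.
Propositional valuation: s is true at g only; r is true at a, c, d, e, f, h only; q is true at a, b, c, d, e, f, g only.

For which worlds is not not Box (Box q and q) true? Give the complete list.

a, b, c, d, f, g

Recall that Box ψ holds at a world iff ψ holds at every accessible world, and Dia ψ holds iff ψ holds at some accessible world.
Let φ = not not Box (Box q and q). Evaluate φ at each world:
  a (successors {a, b, d, f}): φ is true.
  b (successors {b, g}): φ is true.
  c (successors {a, c}): φ is true.
  d (successors {c, d}): φ is true.
  e (successors {a, c, e, h}): φ is false.
  f (successors {d, f}): φ is true.
  g (successors {a, g}): φ is true.
  h (successors {h}): φ is false.
For instance, at b:
  At b: not Box (Box q and q) is false, so not not Box (Box q and q) is true.
    At b: Box (Box q and q) is true, so not Box (Box q and q) is false.
      At b: Box (Box q and q) requires Box q and q at every successor {b, g}.
        At b: Box q and q is true.
        At g: Box q and q is true.
      So Box (Box q and q) is true at b.
Satisfying worlds: {a, b, c, d, f, g}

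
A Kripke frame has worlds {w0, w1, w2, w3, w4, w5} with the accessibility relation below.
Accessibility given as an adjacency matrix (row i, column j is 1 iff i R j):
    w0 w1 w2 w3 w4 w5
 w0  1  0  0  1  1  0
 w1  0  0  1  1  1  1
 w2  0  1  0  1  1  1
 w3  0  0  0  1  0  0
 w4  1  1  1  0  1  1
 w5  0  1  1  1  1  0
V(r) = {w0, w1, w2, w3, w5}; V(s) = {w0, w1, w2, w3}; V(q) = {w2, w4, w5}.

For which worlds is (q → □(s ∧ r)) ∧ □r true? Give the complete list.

w3

Let φ = (q → □(s ∧ r)) ∧ □r. Evaluate φ at each world:
  w0 (successors {w0, w3, w4}): φ is false.
  w1 (successors {w2, w3, w4, w5}): φ is false.
  w2 (successors {w1, w3, w4, w5}): φ is false.
  w3 (successors {w3}): φ is true.
  w4 (successors {w0, w1, w2, w4, w5}): φ is false.
  w5 (successors {w1, w2, w3, w4}): φ is false.
For instance, at w5:
  At w5: q → □(s ∧ r) is false, □r is false, so (q → □(s ∧ r)) ∧ □r is false.
    At w5: q is true, □(s ∧ r) is false, so q → □(s ∧ r) is false.
      At w5: □(s ∧ r) requires s ∧ r at every successor {w1, w2, w3, w4}.
        s ∧ r fails at w4, so □(s ∧ r) is false at w5.
    At w5: □r requires r at every successor {w1, w2, w3, w4}.
      r fails at w4, so □r is false at w5.
Satisfying worlds: {w3}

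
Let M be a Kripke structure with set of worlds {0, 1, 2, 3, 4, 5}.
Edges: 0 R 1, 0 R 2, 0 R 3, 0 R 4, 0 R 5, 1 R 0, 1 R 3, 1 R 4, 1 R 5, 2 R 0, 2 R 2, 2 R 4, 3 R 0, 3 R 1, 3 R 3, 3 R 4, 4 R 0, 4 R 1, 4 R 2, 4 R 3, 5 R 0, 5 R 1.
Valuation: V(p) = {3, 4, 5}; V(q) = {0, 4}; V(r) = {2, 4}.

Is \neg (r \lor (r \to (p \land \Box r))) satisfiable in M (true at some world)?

No

Let φ = \neg (r \lor (r \to (p \land \Box r))). Evaluate φ at each world:
  0 (successors {1, 2, 3, 4, 5}): φ is false.
  1 (successors {0, 3, 4, 5}): φ is false.
  2 (successors {0, 2, 4}): φ is false.
  3 (successors {0, 1, 3, 4}): φ is false.
  4 (successors {0, 1, 2, 3}): φ is false.
  5 (successors {0, 1}): φ is false.
For instance, at 5:
  At 5: r \lor (r \to (p \land \Box r)) is true, so \neg (r \lor (r \to (p \land \Box r))) is false.
    At 5: r is false, r \to (p \land \Box r) is true, so r \lor (r \to (p \land \Box r)) is true.
      At 5: r is false, p \land \Box r is false, so r \to (p \land \Box r) is true.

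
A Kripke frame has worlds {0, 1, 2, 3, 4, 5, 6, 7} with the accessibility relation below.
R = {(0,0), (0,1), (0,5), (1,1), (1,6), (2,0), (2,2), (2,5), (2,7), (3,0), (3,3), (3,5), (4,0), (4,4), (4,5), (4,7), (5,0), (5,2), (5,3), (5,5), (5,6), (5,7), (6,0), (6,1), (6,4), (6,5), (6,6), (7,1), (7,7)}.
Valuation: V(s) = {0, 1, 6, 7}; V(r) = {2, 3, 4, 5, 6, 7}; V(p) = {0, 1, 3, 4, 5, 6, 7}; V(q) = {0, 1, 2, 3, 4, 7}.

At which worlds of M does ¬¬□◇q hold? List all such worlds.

0, 1, 2, 3, 4, 5, 6, 7

Let φ = ¬¬□◇q. Evaluate φ at each world:
  0 (successors {0, 1, 5}): φ is true.
  1 (successors {1, 6}): φ is true.
  2 (successors {0, 2, 5, 7}): φ is true.
  3 (successors {0, 3, 5}): φ is true.
  4 (successors {0, 4, 5, 7}): φ is true.
  5 (successors {0, 2, 3, 5, 6, 7}): φ is true.
  6 (successors {0, 1, 4, 5, 6}): φ is true.
  7 (successors {1, 7}): φ is true.
For instance, at 3:
  At 3: ¬□◇q is false, so ¬¬□◇q is true.
    At 3: □◇q is true, so ¬□◇q is false.
      At 3: □◇q requires ◇q at every successor {0, 3, 5}.
        At 0: ◇q is true.
        At 3: ◇q is true.
        At 5: ◇q is true.
      So □◇q is true at 3.
Satisfying worlds: {0, 1, 2, 3, 4, 5, 6, 7}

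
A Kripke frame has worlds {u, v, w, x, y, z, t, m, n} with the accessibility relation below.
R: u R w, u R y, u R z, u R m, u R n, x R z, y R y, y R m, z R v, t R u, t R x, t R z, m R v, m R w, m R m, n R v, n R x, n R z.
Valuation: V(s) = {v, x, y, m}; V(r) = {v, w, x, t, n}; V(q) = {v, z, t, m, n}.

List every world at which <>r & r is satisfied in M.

Let φ = <>r & r. Evaluate φ at each world:
  u (successors {w, y, z, m, n}): φ is false.
  v (successors ∅): φ is false.
  w (successors ∅): φ is false.
  x (successors {z}): φ is false.
  y (successors {y, m}): φ is false.
  z (successors {v}): φ is false.
  t (successors {u, x, z}): φ is true.
  m (successors {v, w, m}): φ is false.
  n (successors {v, x, z}): φ is true.
For instance, at t:
  At t: <>r is true, r is true, so <>r & r is true.
    At t: <>r requires r at some successor in {u, x, z}.
      r holds at x, so <>r is true at t.
Satisfying worlds: {t, n}

t, n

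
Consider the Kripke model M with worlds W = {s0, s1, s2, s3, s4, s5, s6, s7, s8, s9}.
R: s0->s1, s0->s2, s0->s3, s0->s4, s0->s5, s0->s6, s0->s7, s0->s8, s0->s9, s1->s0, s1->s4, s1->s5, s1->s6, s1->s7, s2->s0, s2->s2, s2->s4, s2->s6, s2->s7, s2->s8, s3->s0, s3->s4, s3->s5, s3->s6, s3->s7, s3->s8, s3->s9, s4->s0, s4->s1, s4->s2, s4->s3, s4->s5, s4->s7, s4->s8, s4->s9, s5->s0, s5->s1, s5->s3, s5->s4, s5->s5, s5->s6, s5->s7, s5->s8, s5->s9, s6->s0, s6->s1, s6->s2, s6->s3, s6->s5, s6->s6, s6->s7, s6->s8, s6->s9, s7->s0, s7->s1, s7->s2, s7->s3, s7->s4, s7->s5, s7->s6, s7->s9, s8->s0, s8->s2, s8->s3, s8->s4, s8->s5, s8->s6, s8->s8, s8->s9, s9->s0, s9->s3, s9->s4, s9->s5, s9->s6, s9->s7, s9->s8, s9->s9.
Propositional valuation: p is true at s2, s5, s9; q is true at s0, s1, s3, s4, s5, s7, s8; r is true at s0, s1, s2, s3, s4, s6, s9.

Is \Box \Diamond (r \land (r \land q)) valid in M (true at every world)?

Recall that \Box ψ holds at a world iff ψ holds at every accessible world, and \Diamond ψ holds iff ψ holds at some accessible world.
Let φ = \Box \Diamond (r \land (r \land q)). Evaluate φ at each world:
  s0 (successors {s1, s2, s3, s4, s5, s6, s7, s8, s9}): φ is true.
  s1 (successors {s0, s4, s5, s6, s7}): φ is true.
  s2 (successors {s0, s2, s4, s6, s7, s8}): φ is true.
  s3 (successors {s0, s4, s5, s6, s7, s8, s9}): φ is true.
  s4 (successors {s0, s1, s2, s3, s5, s7, s8, s9}): φ is true.
  s5 (successors {s0, s1, s3, s4, s5, s6, s7, s8, s9}): φ is true.
  s6 (successors {s0, s1, s2, s3, s5, s6, s7, s8, s9}): φ is true.
  s7 (successors {s0, s1, s2, s3, s4, s5, s6, s9}): φ is true.
  s8 (successors {s0, s2, s3, s4, s5, s6, s8, s9}): φ is true.
  s9 (successors {s0, s3, s4, s5, s6, s7, s8, s9}): φ is true.
For instance, at s7:
  At s7: \Box \Diamond (r \land (r \land q)) requires \Diamond (r \land (r \land q)) at every successor {s0, s1, s2, s3, s4, s5, s6, s9}.
    At s0: \Diamond (r \land (r \land q)) is true.
    At s1: \Diamond (r \land (r \land q)) is true.
    At s2: \Diamond (r \land (r \land q)) is true.
    At s3: \Diamond (r \land (r \land q)) is true.
    At s4: \Diamond (r \land (r \land q)) is true.
    At s5: \Diamond (r \land (r \land q)) is true.
    At s6: \Diamond (r \land (r \land q)) is true.
    At s9: \Diamond (r \land (r \land q)) is true.
  So \Box \Diamond (r \land (r \land q)) is true at s7.

Yes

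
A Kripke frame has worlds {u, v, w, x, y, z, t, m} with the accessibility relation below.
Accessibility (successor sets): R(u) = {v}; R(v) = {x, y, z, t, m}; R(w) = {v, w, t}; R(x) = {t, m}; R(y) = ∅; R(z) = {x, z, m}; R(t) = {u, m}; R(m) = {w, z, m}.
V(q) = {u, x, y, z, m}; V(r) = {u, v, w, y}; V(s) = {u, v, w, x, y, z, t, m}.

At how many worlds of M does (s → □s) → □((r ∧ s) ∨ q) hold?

5

Let φ = (s → □s) → □((r ∧ s) ∨ q). Evaluate φ at each world:
  u (successors {v}): φ is true.
  v (successors {x, y, z, t, m}): φ is false.
  w (successors {v, w, t}): φ is false.
  x (successors {t, m}): φ is false.
  y (successors ∅): φ is true.
  z (successors {x, z, m}): φ is true.
  t (successors {u, m}): φ is true.
  m (successors {w, z, m}): φ is true.
For instance, at u:
  At u: s → □s is true, □((r ∧ s) ∨ q) is true, so (s → □s) → □((r ∧ s) ∨ q) is true.
    At u: s is true, □s is true, so s → □s is true.
      At u: □s requires s at every successor {v}.
        At v: s is true.
      So □s is true at u.
    At u: □((r ∧ s) ∨ q) requires (r ∧ s) ∨ q at every successor {v}.
      At v: (r ∧ s) ∨ q is true.
    So □((r ∧ s) ∨ q) is true at u.
Satisfying worlds: {u, y, z, t, m}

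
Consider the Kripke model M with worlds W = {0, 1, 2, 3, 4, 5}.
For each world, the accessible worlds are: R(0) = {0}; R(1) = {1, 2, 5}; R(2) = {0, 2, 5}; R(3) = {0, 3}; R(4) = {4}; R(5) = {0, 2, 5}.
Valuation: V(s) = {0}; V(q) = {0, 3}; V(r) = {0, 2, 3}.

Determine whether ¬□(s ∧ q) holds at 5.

Yes

At 5: □(s ∧ q) is false, so ¬□(s ∧ q) is true.
  At 5: □(s ∧ q) requires s ∧ q at every successor {0, 2, 5}.
    s ∧ q fails at 2, so □(s ∧ q) is false at 5.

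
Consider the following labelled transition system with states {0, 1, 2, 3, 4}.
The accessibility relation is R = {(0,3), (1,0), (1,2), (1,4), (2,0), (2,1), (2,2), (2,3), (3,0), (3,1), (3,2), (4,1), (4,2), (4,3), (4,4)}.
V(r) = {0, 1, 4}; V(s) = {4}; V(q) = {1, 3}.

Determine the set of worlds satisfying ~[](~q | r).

0, 2, 4

Let φ = ~[](~q | r). Evaluate φ at each world:
  0 (successors {3}): φ is true.
  1 (successors {0, 2, 4}): φ is false.
  2 (successors {0, 1, 2, 3}): φ is true.
  3 (successors {0, 1, 2}): φ is false.
  4 (successors {1, 2, 3, 4}): φ is true.
For instance, at 1:
  At 1: [](~q | r) is true, so ~[](~q | r) is false.
    At 1: [](~q | r) requires ~q | r at every successor {0, 2, 4}.
      At 0: ~q | r is true.
      At 2: ~q | r is true.
      At 4: ~q | r is true.
    So [](~q | r) is true at 1.
Satisfying worlds: {0, 2, 4}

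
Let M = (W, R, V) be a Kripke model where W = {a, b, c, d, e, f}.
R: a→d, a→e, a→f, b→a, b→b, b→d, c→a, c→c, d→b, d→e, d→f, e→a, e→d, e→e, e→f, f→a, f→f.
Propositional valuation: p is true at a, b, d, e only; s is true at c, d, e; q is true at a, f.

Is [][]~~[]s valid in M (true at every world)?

No

Let φ = [][]~~[]s. Evaluate φ at each world:
  a (successors {d, e, f}): φ is false.
  b (successors {a, b, d}): φ is false.
  c (successors {a, c}): φ is false.
  d (successors {b, e, f}): φ is false.
  e (successors {a, d, e, f}): φ is false.
  f (successors {a, f}): φ is false.
Detail at a (counterexample):
  At a: [][]~~[]s requires []~~[]s at every successor {d, e, f}.
    []~~[]s fails at d, so [][]~~[]s is false at a.
      At d: []~~[]s requires ~~[]s at every successor {b, e, f}.
        ~~[]s fails at b, so []~~[]s is false at d.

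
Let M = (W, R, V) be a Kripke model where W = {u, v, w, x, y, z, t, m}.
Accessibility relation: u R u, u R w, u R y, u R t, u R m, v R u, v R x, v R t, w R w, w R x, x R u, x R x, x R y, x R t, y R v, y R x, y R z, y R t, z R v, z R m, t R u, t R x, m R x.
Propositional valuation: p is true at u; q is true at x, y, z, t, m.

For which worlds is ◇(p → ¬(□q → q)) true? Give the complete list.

u, v, w, x, y, z, t, m

Recall that □ψ holds at a world iff ψ holds at every accessible world, and ◇ψ holds iff ψ holds at some accessible world.
Let φ = ◇(p → ¬(□q → q)). Evaluate φ at each world:
  u (successors {u, w, y, t, m}): φ is true.
  v (successors {u, x, t}): φ is true.
  w (successors {w, x}): φ is true.
  x (successors {u, x, y, t}): φ is true.
  y (successors {v, x, z, t}): φ is true.
  z (successors {v, m}): φ is true.
  t (successors {u, x}): φ is true.
  m (successors {x}): φ is true.
For instance, at u:
  At u: ◇(p → ¬(□q → q)) requires p → ¬(□q → q) at some successor in {u, w, y, t, m}.
    p → ¬(□q → q) holds at w, so ◇(p → ¬(□q → q)) is true at u.
      At w: p is false, ¬(□q → q) is false, so p → ¬(□q → q) is true.
Satisfying worlds: {u, v, w, x, y, z, t, m}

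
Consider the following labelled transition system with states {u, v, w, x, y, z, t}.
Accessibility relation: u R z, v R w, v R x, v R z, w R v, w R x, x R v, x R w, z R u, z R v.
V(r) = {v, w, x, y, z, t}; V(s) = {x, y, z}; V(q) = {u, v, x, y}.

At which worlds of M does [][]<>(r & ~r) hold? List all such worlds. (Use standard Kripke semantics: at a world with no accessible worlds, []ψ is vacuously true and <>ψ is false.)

y, t

Let φ = [][]<>(r & ~r). Evaluate φ at each world:
  u (successors {z}): φ is false.
  v (successors {w, x, z}): φ is false.
  w (successors {v, x}): φ is false.
  x (successors {v, w}): φ is false.
  y (successors ∅): φ is true.
  z (successors {u, v}): φ is false.
  t (successors ∅): φ is true.
For instance, at u:
  At u: [][]<>(r & ~r) requires []<>(r & ~r) at every successor {z}.
    []<>(r & ~r) fails at z, so [][]<>(r & ~r) is false at u.
      At z: []<>(r & ~r) requires <>(r & ~r) at every successor {u, v}.
        <>(r & ~r) fails at u, so []<>(r & ~r) is false at z.
Satisfying worlds: {y, t}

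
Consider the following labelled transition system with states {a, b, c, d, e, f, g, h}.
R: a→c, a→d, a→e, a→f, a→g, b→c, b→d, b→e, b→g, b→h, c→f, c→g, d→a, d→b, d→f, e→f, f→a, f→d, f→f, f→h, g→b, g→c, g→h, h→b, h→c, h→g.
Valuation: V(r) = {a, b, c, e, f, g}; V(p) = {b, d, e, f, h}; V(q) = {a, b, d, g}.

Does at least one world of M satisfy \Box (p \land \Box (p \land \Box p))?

Let φ = \Box (p \land \Box (p \land \Box p)). Evaluate φ at each world:
  a (successors {c, d, e, f, g}): φ is false.
  b (successors {c, d, e, g, h}): φ is false.
  c (successors {f, g}): φ is false.
  d (successors {a, b, f}): φ is false.
  e (successors {f}): φ is false.
  f (successors {a, d, f, h}): φ is false.
  g (successors {b, c, h}): φ is false.
  h (successors {b, c, g}): φ is false.
For instance, at h:
  At h: \Box (p \land \Box (p \land \Box p)) requires p \land \Box (p \land \Box p) at every successor {b, c, g}.
    p \land \Box (p \land \Box p) fails at b, so \Box (p \land \Box (p \land \Box p)) is false at h.
      At b: p is true, \Box (p \land \Box p) is false, so p \land \Box (p \land \Box p) is false.

No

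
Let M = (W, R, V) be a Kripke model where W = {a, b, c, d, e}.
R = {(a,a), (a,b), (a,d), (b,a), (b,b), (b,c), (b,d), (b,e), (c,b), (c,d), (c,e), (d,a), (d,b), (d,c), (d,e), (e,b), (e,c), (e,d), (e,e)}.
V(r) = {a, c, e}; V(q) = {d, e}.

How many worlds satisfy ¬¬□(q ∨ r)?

0

Let φ = ¬¬□(q ∨ r). Evaluate φ at each world:
  a (successors {a, b, d}): φ is false.
  b (successors {a, b, c, d, e}): φ is false.
  c (successors {b, d, e}): φ is false.
  d (successors {a, b, c, e}): φ is false.
  e (successors {b, c, d, e}): φ is false.
For instance, at b:
  At b: ¬□(q ∨ r) is true, so ¬¬□(q ∨ r) is false.
    At b: □(q ∨ r) is false, so ¬□(q ∨ r) is true.
      At b: □(q ∨ r) requires q ∨ r at every successor {a, b, c, d, e}.
        q ∨ r fails at b, so □(q ∨ r) is false at b.
Satisfying worlds: none.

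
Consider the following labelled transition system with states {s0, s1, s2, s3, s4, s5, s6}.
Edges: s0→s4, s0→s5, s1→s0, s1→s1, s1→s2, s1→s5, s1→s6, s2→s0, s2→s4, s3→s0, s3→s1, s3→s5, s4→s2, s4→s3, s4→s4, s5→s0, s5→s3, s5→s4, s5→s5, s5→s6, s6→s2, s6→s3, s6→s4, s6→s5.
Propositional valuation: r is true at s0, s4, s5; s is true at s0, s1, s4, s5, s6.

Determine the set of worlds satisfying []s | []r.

s0, s2, s3

Recall that []ψ holds at a world iff ψ holds at every accessible world, and <>ψ holds iff ψ holds at some accessible world.
Let φ = []s | []r. Evaluate φ at each world:
  s0 (successors {s4, s5}): φ is true.
  s1 (successors {s0, s1, s2, s5, s6}): φ is false.
  s2 (successors {s0, s4}): φ is true.
  s3 (successors {s0, s1, s5}): φ is true.
  s4 (successors {s2, s3, s4}): φ is false.
  s5 (successors {s0, s3, s4, s5, s6}): φ is false.
  s6 (successors {s2, s3, s4, s5}): φ is false.
For instance, at s5:
  At s5: []s is false, []r is false, so []s | []r is false.
    At s5: []s requires s at every successor {s0, s3, s4, s5, s6}.
      s fails at s3, so []s is false at s5.
    At s5: []r requires r at every successor {s0, s3, s4, s5, s6}.
      r fails at s3, so []r is false at s5.
Satisfying worlds: {s0, s2, s3}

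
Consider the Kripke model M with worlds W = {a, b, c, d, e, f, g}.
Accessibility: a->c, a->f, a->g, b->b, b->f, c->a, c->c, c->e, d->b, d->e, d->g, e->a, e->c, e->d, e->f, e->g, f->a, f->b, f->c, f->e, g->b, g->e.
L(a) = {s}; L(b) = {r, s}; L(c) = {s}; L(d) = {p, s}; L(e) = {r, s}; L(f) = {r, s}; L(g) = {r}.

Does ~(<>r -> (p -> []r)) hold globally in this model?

Recall that []ψ holds at a world iff ψ holds at every accessible world, and <>ψ holds iff ψ holds at some accessible world.
Let φ = ~(<>r -> (p -> []r)). Evaluate φ at each world:
  a (successors {c, f, g}): φ is false.
  b (successors {b, f}): φ is false.
  c (successors {a, c, e}): φ is false.
  d (successors {b, e, g}): φ is false.
  e (successors {a, c, d, f, g}): φ is false.
  f (successors {a, b, c, e}): φ is false.
  g (successors {b, e}): φ is false.
Detail at a (counterexample):
  At a: <>r -> (p -> []r) is true, so ~(<>r -> (p -> []r)) is false.
    At a: <>r is true, p -> []r is true, so <>r -> (p -> []r) is true.
      At a: <>r requires r at some successor in {c, f, g}.
        r holds at f, so <>r is true at a.
      At a: p is false, []r is false, so p -> []r is true.

No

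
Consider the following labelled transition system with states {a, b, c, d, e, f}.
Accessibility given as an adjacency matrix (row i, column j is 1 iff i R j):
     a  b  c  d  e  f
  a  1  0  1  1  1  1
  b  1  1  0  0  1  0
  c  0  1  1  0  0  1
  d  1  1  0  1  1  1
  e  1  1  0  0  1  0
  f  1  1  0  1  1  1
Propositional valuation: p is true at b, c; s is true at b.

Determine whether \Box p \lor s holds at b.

Recall that \Box ψ holds at a world iff ψ holds at every accessible world, and \Diamond ψ holds iff ψ holds at some accessible world.
At b: \Box p is false, s is true, so \Box p \lor s is true.
  At b: \Box p requires p at every successor {a, b, e}.
    p fails at a, so \Box p is false at b.

Yes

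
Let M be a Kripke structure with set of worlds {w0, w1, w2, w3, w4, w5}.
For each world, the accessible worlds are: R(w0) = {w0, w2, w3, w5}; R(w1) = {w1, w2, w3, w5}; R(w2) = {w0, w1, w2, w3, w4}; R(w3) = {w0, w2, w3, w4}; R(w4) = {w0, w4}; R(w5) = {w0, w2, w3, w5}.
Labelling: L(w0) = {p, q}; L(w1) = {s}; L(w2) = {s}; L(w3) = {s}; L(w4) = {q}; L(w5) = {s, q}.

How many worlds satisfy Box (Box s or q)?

1

Recall that Box ψ holds at a world iff ψ holds at every accessible world, and Dia ψ holds iff ψ holds at some accessible world.
Let φ = Box (Box s or q). Evaluate φ at each world:
  w0 (successors {w0, w2, w3, w5}): φ is false.
  w1 (successors {w1, w2, w3, w5}): φ is false.
  w2 (successors {w0, w1, w2, w3, w4}): φ is false.
  w3 (successors {w0, w2, w3, w4}): φ is false.
  w4 (successors {w0, w4}): φ is true.
  w5 (successors {w0, w2, w3, w5}): φ is false.
For instance, at w4:
  At w4: Box (Box s or q) requires Box s or q at every successor {w0, w4}.
      At w0: Box s is false, q is true, so Box s or q is true.
      At w4: Box s is false, q is true, so Box s or q is true.
  So Box (Box s or q) is true at w4.
Satisfying worlds: {w4}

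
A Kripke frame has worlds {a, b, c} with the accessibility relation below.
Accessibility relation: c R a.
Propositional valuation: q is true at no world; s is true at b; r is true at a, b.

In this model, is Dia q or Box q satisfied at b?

Yes

At b: Dia q is false, Box q is true, so Dia q or Box q is true.
  At b: no accessible worlds, so Dia q is false.
  At b: no accessible worlds, so Box q holds vacuously.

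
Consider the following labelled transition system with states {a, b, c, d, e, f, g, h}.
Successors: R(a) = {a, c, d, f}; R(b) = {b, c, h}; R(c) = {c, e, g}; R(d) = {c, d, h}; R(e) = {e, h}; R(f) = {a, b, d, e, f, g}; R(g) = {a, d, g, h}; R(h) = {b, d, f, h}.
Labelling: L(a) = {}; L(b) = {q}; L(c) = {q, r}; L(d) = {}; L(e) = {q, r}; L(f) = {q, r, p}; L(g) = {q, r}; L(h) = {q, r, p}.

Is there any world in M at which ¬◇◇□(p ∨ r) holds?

No

Recall that □ψ holds at a world iff ψ holds at every accessible world, and ◇ψ holds iff ψ holds at some accessible world.
Let φ = ¬◇◇□(p ∨ r). Evaluate φ at each world:
  a (successors {a, c, d, f}): φ is false.
  b (successors {b, c, h}): φ is false.
  c (successors {c, e, g}): φ is false.
  d (successors {c, d, h}): φ is false.
  e (successors {e, h}): φ is false.
  f (successors {a, b, d, e, f, g}): φ is false.
  g (successors {a, d, g, h}): φ is false.
  h (successors {b, d, f, h}): φ is false.
For instance, at d:
  At d: ◇◇□(p ∨ r) is true, so ¬◇◇□(p ∨ r) is false.
    At d: ◇◇□(p ∨ r) requires ◇□(p ∨ r) at some successor in {c, d, h}.
      ◇□(p ∨ r) holds at c, so ◇◇□(p ∨ r) is true at d.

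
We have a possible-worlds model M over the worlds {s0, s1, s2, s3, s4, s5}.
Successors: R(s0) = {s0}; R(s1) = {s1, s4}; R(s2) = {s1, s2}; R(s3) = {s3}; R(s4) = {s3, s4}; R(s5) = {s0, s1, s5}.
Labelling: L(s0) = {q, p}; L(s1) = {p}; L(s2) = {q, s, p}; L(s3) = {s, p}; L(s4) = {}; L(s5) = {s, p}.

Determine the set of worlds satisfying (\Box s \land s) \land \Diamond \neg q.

s3

Recall that \Box ψ holds at a world iff ψ holds at every accessible world, and \Diamond ψ holds iff ψ holds at some accessible world.
Let φ = (\Box s \land s) \land \Diamond \neg q. Evaluate φ at each world:
  s0 (successors {s0}): φ is false.
  s1 (successors {s1, s4}): φ is false.
  s2 (successors {s1, s2}): φ is false.
  s3 (successors {s3}): φ is true.
  s4 (successors {s3, s4}): φ is false.
  s5 (successors {s0, s1, s5}): φ is false.
For instance, at s4:
  At s4: \Box s \land s is false, \Diamond \neg q is true, so (\Box s \land s) \land \Diamond \neg q is false.
    At s4: \Box s is false, s is false, so \Box s \land s is false.
      At s4: \Box s requires s at every successor {s3, s4}.
        s fails at s4, so \Box s is false at s4.
    At s4: \Diamond \neg q requires \neg q at some successor in {s3, s4}.
      \neg q holds at s3, so \Diamond \neg q is true at s4.
Satisfying worlds: {s3}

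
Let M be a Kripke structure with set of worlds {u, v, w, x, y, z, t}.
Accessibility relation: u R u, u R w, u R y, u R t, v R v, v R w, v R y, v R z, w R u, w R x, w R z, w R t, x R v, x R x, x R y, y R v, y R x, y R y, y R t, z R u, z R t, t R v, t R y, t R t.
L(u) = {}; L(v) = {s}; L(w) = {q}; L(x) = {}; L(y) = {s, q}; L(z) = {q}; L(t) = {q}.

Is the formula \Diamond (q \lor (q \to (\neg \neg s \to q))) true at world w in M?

At w: \Diamond (q \lor (q \to (\neg \neg s \to q))) requires q \lor (q \to (\neg \neg s \to q)) at some successor in {u, x, z, t}.
  q \lor (q \to (\neg \neg s \to q)) holds at u, so \Diamond (q \lor (q \to (\neg \neg s \to q))) is true at w.

Yes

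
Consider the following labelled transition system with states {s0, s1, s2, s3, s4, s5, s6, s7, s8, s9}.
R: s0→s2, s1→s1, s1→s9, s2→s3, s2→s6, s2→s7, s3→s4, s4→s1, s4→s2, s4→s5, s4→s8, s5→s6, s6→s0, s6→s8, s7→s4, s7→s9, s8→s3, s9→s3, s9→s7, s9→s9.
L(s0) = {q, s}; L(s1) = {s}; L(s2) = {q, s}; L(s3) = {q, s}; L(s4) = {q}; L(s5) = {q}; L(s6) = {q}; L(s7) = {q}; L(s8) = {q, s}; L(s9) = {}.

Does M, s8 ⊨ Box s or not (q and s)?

At s8: Box s is true, not (q and s) is false, so Box s or not (q and s) is true.
  At s8: Box s requires s at every successor {s3}.
    At s3: s is true.
  So Box s is true at s8.

Yes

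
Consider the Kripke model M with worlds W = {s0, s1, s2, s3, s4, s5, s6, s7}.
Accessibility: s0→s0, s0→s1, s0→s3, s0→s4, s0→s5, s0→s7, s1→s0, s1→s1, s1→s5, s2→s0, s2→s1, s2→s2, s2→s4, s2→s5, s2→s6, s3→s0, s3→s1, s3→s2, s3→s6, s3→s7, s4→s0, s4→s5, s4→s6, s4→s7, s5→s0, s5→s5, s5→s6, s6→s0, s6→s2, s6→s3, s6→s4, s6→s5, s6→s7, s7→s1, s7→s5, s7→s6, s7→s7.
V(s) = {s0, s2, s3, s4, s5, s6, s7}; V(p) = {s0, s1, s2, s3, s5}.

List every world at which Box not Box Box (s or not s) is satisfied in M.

Let φ = Box not Box Box (s or not s). Evaluate φ at each world:
  s0 (successors {s0, s1, s3, s4, s5, s7}): φ is false.
  s1 (successors {s0, s1, s5}): φ is false.
  s2 (successors {s0, s1, s2, s4, s5, s6}): φ is false.
  s3 (successors {s0, s1, s2, s6, s7}): φ is false.
  s4 (successors {s0, s5, s6, s7}): φ is false.
  s5 (successors {s0, s5, s6}): φ is false.
  s6 (successors {s0, s2, s3, s4, s5, s7}): φ is false.
  s7 (successors {s1, s5, s6, s7}): φ is false.
For instance, at s3:
  At s3: Box not Box Box (s or not s) requires not Box Box (s or not s) at every successor {s0, s1, s2, s6, s7}.
    not Box Box (s or not s) fails at s0, so Box not Box Box (s or not s) is false at s3.
      At s0: Box Box (s or not s) is true, so not Box Box (s or not s) is false.
Satisfying worlds: none.

none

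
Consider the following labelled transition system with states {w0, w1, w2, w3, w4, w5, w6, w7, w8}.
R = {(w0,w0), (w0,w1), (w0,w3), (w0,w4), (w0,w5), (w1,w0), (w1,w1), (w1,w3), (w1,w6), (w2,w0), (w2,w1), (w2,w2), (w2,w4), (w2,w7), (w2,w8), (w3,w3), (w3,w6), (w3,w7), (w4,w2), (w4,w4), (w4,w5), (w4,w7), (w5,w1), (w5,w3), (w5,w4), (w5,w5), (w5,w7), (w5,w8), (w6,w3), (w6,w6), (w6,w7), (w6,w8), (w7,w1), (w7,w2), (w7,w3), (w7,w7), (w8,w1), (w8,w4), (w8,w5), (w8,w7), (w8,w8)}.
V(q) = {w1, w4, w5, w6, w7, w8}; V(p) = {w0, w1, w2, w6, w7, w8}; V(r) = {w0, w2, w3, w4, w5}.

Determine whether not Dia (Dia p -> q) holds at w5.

No

At w5: Dia (Dia p -> q) is true, so not Dia (Dia p -> q) is false.
  At w5: Dia (Dia p -> q) requires Dia p -> q at some successor in {w1, w3, w4, w5, w7, w8}.
    Dia p -> q holds at w1, so Dia (Dia p -> q) is true at w5.
      At w1: Dia p is true, q is true, so Dia p -> q is true.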